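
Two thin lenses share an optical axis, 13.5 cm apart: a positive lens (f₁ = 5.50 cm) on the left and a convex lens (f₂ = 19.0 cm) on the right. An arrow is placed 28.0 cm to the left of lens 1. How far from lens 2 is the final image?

10.2 cm

Lens 1: 1/d_i1 = 1/f₁ − 1/d_o1 = 1/(5.50) − 1/(28.0) = 0.1461, so d_i1 = 6.844 cm.
The intermediate image is 6.844 cm to the right of lens 1, which is 13.5 − (6.844) = 6.656 cm to the left of lens 2, so d_o2 = +6.656 cm.
Lens 2: 1/d_i2 = 1/f₂ − 1/d_o2 = 1/(19.0) − 1/(6.656) = -0.09761, so d_i2 = -10.2 cm.
The final image is virtual, 10.2 cm to the left of lens 2 (overall magnification ≈ -0.38).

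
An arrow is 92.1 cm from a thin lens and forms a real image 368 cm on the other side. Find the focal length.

f = 73.7 cm (converging)

Real image ⇒ d_i = +368 cm.
1/f = 1/d_o + 1/d_i = 1/(92.1) + 1/(368) = 0.01358, so f = 73.7 cm.
Since f is positive, the thin lens is converging.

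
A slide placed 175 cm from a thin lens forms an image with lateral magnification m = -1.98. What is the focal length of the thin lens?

m = −d_i/d_o ⇒ d_i = −m·d_o = −(-1.98)·(175) = 346.5 cm.
1/f = 1/d_o + 1/d_i = 1/(175) + 1/(346.5) = 0.008600, so f = 116 cm.
Since f is positive, the thin lens is converging.

f = 116 cm (converging)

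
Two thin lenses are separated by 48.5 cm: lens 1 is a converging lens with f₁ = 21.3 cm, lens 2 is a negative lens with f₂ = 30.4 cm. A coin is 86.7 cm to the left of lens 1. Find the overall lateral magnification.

m = -0.195

Lens 1: 1/d_i1 = 1/(21.3) − 1/(86.7) = 0.03541, so d_i1 = 28.24 cm; m₁ = −d_i1/d_o1 = -0.3257.
d_o2 = 48.5 − (28.24) = 20.26 cm.
f₂ = −30.4 cm (diverging).
Lens 2: 1/d_i2 = 1/(-30.4) − 1/(20.26) = -0.08225, so d_i2 = -12.16 cm; m₂ = −d_i2/d_o2 = +0.6001.
m = m₁·m₂ = (-0.3257)(+0.6001) = -0.195.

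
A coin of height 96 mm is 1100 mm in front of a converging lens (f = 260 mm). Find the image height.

29.7 mm

1/d_i = 1/f − 1/d_o = 1/(260.0) − 1/(1100) = 0.002937, so d_i = 340.5 mm.
m = −d_i/d_o = -0.3095.
|h_i| = |m|·h_o = 0.3095 × 96 = 29.7 mm. The image is real, inverted and reduced, on the far side of the lens.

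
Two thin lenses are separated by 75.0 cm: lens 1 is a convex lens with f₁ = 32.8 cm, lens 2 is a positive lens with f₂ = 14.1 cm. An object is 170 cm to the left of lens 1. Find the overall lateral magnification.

Lens 1: 1/d_i1 = 1/(32.8) − 1/(170) = 0.02461, so d_i1 = 40.64 cm; m₁ = −d_i1/d_o1 = -0.2391.
d_o2 = 75.0 − (40.64) = 34.36 cm.
Lens 2: 1/d_i2 = 1/(14.1) − 1/(34.36) = 0.04182, so d_i2 = 23.91 cm; m₂ = −d_i2/d_o2 = -0.6960.
m = m₁·m₂ = (-0.2391)(-0.6960) = +0.166.

m = +0.166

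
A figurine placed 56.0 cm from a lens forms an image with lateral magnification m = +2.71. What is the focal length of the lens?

f = 88.7 cm (converging)

m = −d_i/d_o ⇒ d_i = −m·d_o = −(+2.71)·(56.0) = -151.8 cm.
1/f = 1/d_o + 1/d_i = 1/(56.0) + 1/(-151.8) = 0.01127, so f = 88.7 cm.
Since f is positive, the lens is converging.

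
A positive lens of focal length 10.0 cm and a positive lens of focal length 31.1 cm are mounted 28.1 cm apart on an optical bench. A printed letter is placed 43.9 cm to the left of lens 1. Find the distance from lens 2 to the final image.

Lens 1: 1/d_i1 = 1/f₁ − 1/d_o1 = 1/(10.0) − 1/(43.9) = 0.07722, so d_i1 = 12.95 cm.
The intermediate image is 12.95 cm to the right of lens 1, which is 28.1 − (12.95) = 15.15 cm to the left of lens 2, so d_o2 = +15.15 cm.
Lens 2: 1/d_i2 = 1/f₂ − 1/d_o2 = 1/(31.1) − 1/(15.15) = -0.03385, so d_i2 = -29.5 cm.
The final image is virtual, 29.5 cm to the left of lens 2 (overall magnification ≈ -0.58).

29.5 cm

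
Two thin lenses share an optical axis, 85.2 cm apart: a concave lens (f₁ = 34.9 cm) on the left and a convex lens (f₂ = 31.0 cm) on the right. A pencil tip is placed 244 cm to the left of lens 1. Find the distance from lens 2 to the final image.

Lens 1 is diverging, so f₁ = −34.9 cm.
Lens 1: 1/d_i1 = 1/f₁ − 1/d_o1 = 1/(-34.9) − 1/(244) = -0.03275, so d_i1 = -30.53 cm.
The intermediate image is 30.53 cm to the left of lens 1 (virtual), which is 85.2 − (-30.53) = 115.7 cm to the left of lens 2, so d_o2 = +115.7 cm.
Lens 2: 1/d_i2 = 1/f₂ − 1/d_o2 = 1/(31.0) − 1/(115.7) = 0.02362, so d_i2 = 42.3 cm.
The final image is real, 42.3 cm to the right of lens 2 (overall magnification ≈ -0.046).

42.3 cm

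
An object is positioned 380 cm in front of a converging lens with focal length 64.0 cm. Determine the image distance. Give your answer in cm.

Lens equation: 1/q = 1/f − 1/p = 1/(64.00) − 1/(380) = 0.01562 − 0.002632 = 0.01299, so q = 77.0 cm.
The image is real, inverted and reduced, on the far side of the lens.

77.0 cm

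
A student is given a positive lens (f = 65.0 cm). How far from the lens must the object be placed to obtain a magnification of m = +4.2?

49.5 cm

m = −d_i/d_o ⇒ d_i = −m·d_o.
1/f = 1/d_o + 1/d_i = 1/d_o − 1/(m·d_o) = (1 − 1/m)/d_o, so d_o = f(1 − 1/m) = (65.00)(1 − 1/(+4.2)) = 49.5 cm.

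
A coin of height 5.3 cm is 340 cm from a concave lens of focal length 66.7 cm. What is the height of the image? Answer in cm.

For a concave lens, f = -66.7 cm.
1/d_i = 1/f − 1/d_o = 1/(-66.70) − 1/(340) = -0.01793, so d_i = -55.76 cm.
m = −d_i/d_o = +0.1640.
|h_i| = |m|·h_o = 0.1640 × 5.3 = 0.869 cm. The image is virtual, upright and reduced, on the same side as the object.

0.869 cm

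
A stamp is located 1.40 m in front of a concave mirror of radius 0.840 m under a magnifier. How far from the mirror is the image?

0.600 m

f = R/2 = 0.840/2 = 0.4200 m.
Mirror equation: 1/v = 1/f − 1/u = 1/(0.4200) − 1/(1.40) = 2.381 − 0.7143 = 1.667, so v = 0.600 m.
The image is real, inverted and reduced, in front of the mirror.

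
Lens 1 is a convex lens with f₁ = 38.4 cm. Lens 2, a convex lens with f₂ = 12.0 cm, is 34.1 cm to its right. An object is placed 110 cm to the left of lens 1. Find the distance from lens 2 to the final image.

8.10 cm

Lens 1: 1/d_i1 = 1/f₁ − 1/d_o1 = 1/(38.4) − 1/(110) = 0.01695, so d_i1 = 58.99 cm.
The intermediate image is 58.99 cm to the right of lens 1, which lies 24.89 cm to the right of lens 2 — a virtual object — so d_o2 = −24.89 cm.
Lens 2: 1/d_i2 = 1/f₂ − 1/d_o2 = 1/(12.0) − 1/(-24.89) = 0.1235, so d_i2 = 8.10 cm.
The final image is real, 8.10 cm to the right of lens 2 (overall magnification ≈ -0.17).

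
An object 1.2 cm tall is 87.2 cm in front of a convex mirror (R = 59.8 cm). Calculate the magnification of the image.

m = +0.255

f = R/2 = 59.8/2 = 29.90 cm; for a convex mirror, f = -29.90 cm.
1/d_i = 1/f − 1/d_o = 1/(-29.90) − 1/(87.2) = -0.04491, so d_i = -22.27 cm.
m = −d_i/d_o = −(-22.27)/(87.2) = +0.255.
The image is virtual, upright and reduced, behind the mirror.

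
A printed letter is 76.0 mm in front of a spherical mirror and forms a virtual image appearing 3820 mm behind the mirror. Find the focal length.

f = 77.5 mm (concave)

Virtual image ⇒ d_i = −3820 mm.
1/f = 1/d_o + 1/d_i = 1/(76.0) + 1/(-3820) = 0.01290, so f = 77.5 mm.
Since f is positive, the spherical mirror is concave.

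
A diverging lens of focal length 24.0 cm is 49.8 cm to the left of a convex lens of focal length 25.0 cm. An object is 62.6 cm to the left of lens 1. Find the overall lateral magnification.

m = -0.164

f₁ = −24.0 cm (diverging).
Lens 1: 1/d_i1 = 1/(-24.0) − 1/(62.6) = -0.05764, so d_i1 = -17.35 cm; m₁ = −d_i1/d_o1 = +0.2772.
d_o2 = 49.8 − (-17.35) = 67.15 cm.
Lens 2: 1/d_i2 = 1/(25.0) − 1/(67.15) = 0.02511, so d_i2 = 39.83 cm; m₂ = −d_i2/d_o2 = -0.5931.
m = m₁·m₂ = (+0.2772)(-0.5931) = -0.164.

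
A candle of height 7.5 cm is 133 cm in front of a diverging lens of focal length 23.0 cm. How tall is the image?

For a diverging lens, f = -23.0 cm.
1/d_i = 1/f − 1/d_o = 1/(-23.00) − 1/(133) = -0.05100, so d_i = -19.61 cm.
m = −d_i/d_o = +0.1474.
|h_i| = |m|·h_o = 0.1474 × 7.5 = 1.11 cm. The image is virtual, upright and reduced, on the same side as the object.

1.11 cm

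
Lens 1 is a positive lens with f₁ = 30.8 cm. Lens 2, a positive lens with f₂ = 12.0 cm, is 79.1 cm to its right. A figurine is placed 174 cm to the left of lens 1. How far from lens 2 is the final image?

16.9 cm

Lens 1: 1/d_i1 = 1/f₁ − 1/d_o1 = 1/(30.8) − 1/(174) = 0.02672, so d_i1 = 37.42 cm.
The intermediate image is 37.42 cm to the right of lens 1, which is 79.1 − (37.42) = 41.68 cm to the left of lens 2, so d_o2 = +41.68 cm.
Lens 2: 1/d_i2 = 1/f₂ − 1/d_o2 = 1/(12.0) − 1/(41.68) = 0.05934, so d_i2 = 16.9 cm.
The final image is real, 16.9 cm to the right of lens 2 (overall magnification ≈ 0.087).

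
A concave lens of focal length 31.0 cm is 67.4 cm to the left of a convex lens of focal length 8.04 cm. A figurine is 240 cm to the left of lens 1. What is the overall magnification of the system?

m = -0.0106

f₁ = −31.0 cm (diverging).
Lens 1: 1/d_i1 = 1/(-31.0) − 1/(240) = -0.03642, so d_i1 = -27.45 cm; m₁ = −d_i1/d_o1 = +0.1144.
d_o2 = 67.4 − (-27.45) = 94.85 cm.
Lens 2: 1/d_i2 = 1/(8.04) − 1/(94.85) = 0.1138, so d_i2 = 8.785 cm; m₂ = −d_i2/d_o2 = -0.09262.
m = m₁·m₂ = (+0.1144)(-0.09262) = -0.0106.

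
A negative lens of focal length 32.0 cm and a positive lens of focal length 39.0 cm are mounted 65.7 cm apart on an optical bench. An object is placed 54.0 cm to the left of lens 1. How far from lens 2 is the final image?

71.5 cm

Lens 1 is diverging, so f₁ = −32.0 cm.
Lens 1: 1/d_i1 = 1/f₁ − 1/d_o1 = 1/(-32.0) − 1/(54.0) = -0.04977, so d_i1 = -20.09 cm.
The intermediate image is 20.09 cm to the left of lens 1 (virtual), which is 65.7 − (-20.09) = 85.79 cm to the left of lens 2, so d_o2 = +85.79 cm.
Lens 2: 1/d_i2 = 1/f₂ − 1/d_o2 = 1/(39.0) − 1/(85.79) = 0.01398, so d_i2 = 71.5 cm.
The final image is real, 71.5 cm to the right of lens 2 (overall magnification ≈ -0.31).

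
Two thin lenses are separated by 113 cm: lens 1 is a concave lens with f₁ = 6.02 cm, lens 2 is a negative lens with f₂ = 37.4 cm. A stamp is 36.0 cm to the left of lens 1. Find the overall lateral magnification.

m = +0.0344

f₁ = −6.02 cm (diverging).
Lens 1: 1/d_i1 = 1/(-6.02) − 1/(36.0) = -0.1939, so d_i1 = -5.158 cm; m₁ = −d_i1/d_o1 = +0.1433.
d_o2 = 113 − (-5.158) = 118.2 cm.
f₂ = −37.4 cm (diverging).
Lens 2: 1/d_i2 = 1/(-37.4) − 1/(118.2) = -0.03520, so d_i2 = -28.41 cm; m₂ = −d_i2/d_o2 = +0.2404.
m = m₁·m₂ = (+0.1433)(+0.2404) = +0.0344.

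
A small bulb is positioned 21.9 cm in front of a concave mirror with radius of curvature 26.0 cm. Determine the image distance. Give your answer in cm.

32.0 cm

f = R/2 = 26.0/2 = 13.00 cm.
Mirror equation: 1/d_i = 1/f − 1/d_o = 1/(13.00) − 1/(21.9) = 0.07692 − 0.04566 = 0.03126, so d_i = 32.0 cm.
The image is real, inverted and enlarged, in front of the mirror.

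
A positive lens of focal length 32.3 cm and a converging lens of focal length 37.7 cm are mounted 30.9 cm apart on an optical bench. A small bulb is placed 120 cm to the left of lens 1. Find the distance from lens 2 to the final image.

Lens 1: 1/d_i1 = 1/f₁ − 1/d_o1 = 1/(32.3) − 1/(120) = 0.02263, so d_i1 = 44.20 cm.
The intermediate image is 44.20 cm to the right of lens 1, which lies 13.30 cm to the right of lens 2 — a virtual object — so d_o2 = −13.30 cm.
Lens 2: 1/d_i2 = 1/f₂ − 1/d_o2 = 1/(37.7) − 1/(-13.30) = 0.1017, so d_i2 = 9.83 cm.
The final image is real, 9.83 cm to the right of lens 2 (overall magnification ≈ -0.27).

9.83 cm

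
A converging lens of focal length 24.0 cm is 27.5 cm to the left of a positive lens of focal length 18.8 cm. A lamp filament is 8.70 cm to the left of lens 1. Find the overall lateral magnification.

Lens 1: 1/d_i1 = 1/(24.0) − 1/(8.70) = -0.07328, so d_i1 = -13.65 cm; m₁ = −d_i1/d_o1 = +1.569.
d_o2 = 27.5 − (-13.65) = 41.15 cm.
Lens 2: 1/d_i2 = 1/(18.8) − 1/(41.15) = 0.02889, so d_i2 = 34.61 cm; m₂ = −d_i2/d_o2 = -0.8412.
m = m₁·m₂ = (+1.569)(-0.8412) = -1.32.

m = -1.32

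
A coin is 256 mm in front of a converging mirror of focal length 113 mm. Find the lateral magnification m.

1/d_i = 1/f − 1/d_o = 1/(113.0) − 1/(256) = 0.004943, so d_i = 202.3 mm.
m = −d_i/d_o = −(202.3)/(256) = -0.790.
The image is real, inverted and reduced, in front of the mirror.

m = -0.790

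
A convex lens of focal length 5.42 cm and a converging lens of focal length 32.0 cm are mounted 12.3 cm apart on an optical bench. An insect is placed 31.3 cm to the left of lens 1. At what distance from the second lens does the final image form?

Lens 1: 1/d_i1 = 1/f₁ − 1/d_o1 = 1/(5.42) − 1/(31.3) = 0.1526, so d_i1 = 6.555 cm.
The intermediate image is 6.555 cm to the right of lens 1, which is 12.3 − (6.555) = 5.745 cm to the left of lens 2, so d_o2 = +5.745 cm.
Lens 2: 1/d_i2 = 1/f₂ − 1/d_o2 = 1/(32.0) − 1/(5.745) = -0.1428, so d_i2 = -7.00 cm.
The final image is virtual, 7.00 cm to the left of lens 2 (overall magnification ≈ -0.26).

7.00 cm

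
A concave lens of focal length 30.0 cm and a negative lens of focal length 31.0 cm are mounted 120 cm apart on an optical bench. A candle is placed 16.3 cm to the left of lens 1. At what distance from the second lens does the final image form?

25.1 cm

Lens 1 is diverging, so f₁ = −30.0 cm.
Lens 1: 1/d_i1 = 1/f₁ − 1/d_o1 = 1/(-30.0) − 1/(16.3) = -0.09468, so d_i1 = -10.56 cm.
The intermediate image is 10.56 cm to the left of lens 1 (virtual), which is 120 − (-10.56) = 130.6 cm to the left of lens 2, so d_o2 = +130.6 cm.
Lens 2 is diverging, so f₂ = −31.0 cm.
Lens 2: 1/d_i2 = 1/f₂ − 1/d_o2 = 1/(-31.0) − 1/(130.6) = -0.03992, so d_i2 = -25.1 cm.
The final image is virtual, 25.1 cm to the left of lens 2 (overall magnification ≈ 0.12).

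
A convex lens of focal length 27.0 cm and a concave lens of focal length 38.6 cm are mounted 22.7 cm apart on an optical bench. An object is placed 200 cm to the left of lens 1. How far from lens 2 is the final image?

10.9 cm

Lens 1: 1/d_i1 = 1/f₁ − 1/d_o1 = 1/(27.0) − 1/(200) = 0.03204, so d_i1 = 31.21 cm.
The intermediate image is 31.21 cm to the right of lens 1, which lies 8.510 cm to the right of lens 2 — a virtual object — so d_o2 = −8.510 cm.
Lens 2 is diverging, so f₂ = −38.6 cm.
Lens 2: 1/d_i2 = 1/f₂ − 1/d_o2 = 1/(-38.6) − 1/(-8.510) = 0.09160, so d_i2 = 10.9 cm.
The final image is real, 10.9 cm to the right of lens 2 (overall magnification ≈ -0.20).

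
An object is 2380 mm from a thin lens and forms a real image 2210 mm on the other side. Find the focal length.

f = 1150 mm (converging)

Real image ⇒ d_i = +2210 mm.
1/f = 1/d_o + 1/d_i = 1/(2380) + 1/(2210) = 0.0008727, so f = 1150 mm.
Since f is positive, the thin lens is converging.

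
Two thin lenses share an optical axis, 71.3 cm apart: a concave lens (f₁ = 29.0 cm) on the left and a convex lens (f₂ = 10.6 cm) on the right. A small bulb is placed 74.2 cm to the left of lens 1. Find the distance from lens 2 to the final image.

Lens 1 is diverging, so f₁ = −29.0 cm.
Lens 1: 1/d_i1 = 1/f₁ − 1/d_o1 = 1/(-29.0) − 1/(74.2) = -0.04796, so d_i1 = -20.85 cm.
The intermediate image is 20.85 cm to the left of lens 1 (virtual), which is 71.3 − (-20.85) = 92.15 cm to the left of lens 2, so d_o2 = +92.15 cm.
Lens 2: 1/d_i2 = 1/f₂ − 1/d_o2 = 1/(10.6) − 1/(92.15) = 0.08349, so d_i2 = 12.0 cm.
The final image is real, 12.0 cm to the right of lens 2 (overall magnification ≈ -0.037).

12.0 cm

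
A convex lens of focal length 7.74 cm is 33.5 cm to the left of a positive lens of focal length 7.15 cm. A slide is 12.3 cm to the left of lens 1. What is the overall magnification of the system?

m = +2.22

Lens 1: 1/d_i1 = 1/(7.74) − 1/(12.3) = 0.04790, so d_i1 = 20.88 cm; m₁ = −d_i1/d_o1 = -1.698.
d_o2 = 33.5 − (20.88) = 12.62 cm.
Lens 2: 1/d_i2 = 1/(7.15) − 1/(12.62) = 0.06062, so d_i2 = 16.50 cm; m₂ = −d_i2/d_o2 = -1.307.
m = m₁·m₂ = (-1.698)(-1.307) = +2.22.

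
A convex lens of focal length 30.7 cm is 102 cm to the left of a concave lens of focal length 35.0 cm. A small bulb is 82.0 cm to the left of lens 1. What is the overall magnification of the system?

m = -0.238

Lens 1: 1/d_i1 = 1/(30.7) − 1/(82.0) = 0.02038, so d_i1 = 49.07 cm; m₁ = −d_i1/d_o1 = -0.5984.
d_o2 = 102 − (49.07) = 52.93 cm.
f₂ = −35.0 cm (diverging).
Lens 2: 1/d_i2 = 1/(-35.0) − 1/(52.93) = -0.04746, so d_i2 = -21.07 cm; m₂ = −d_i2/d_o2 = +0.3980.
m = m₁·m₂ = (-0.5984)(+0.3980) = -0.238.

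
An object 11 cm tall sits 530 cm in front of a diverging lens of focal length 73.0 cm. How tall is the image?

For a diverging lens, f = -73.0 cm.
1/d_i = 1/f − 1/d_o = 1/(-73.00) − 1/(530) = -0.01559, so d_i = -64.16 cm.
m = −d_i/d_o = +0.1211.
|h_i| = |m|·h_o = 0.1211 × 11 = 1.33 cm. The image is virtual, upright and reduced, on the same side as the object.

1.33 cm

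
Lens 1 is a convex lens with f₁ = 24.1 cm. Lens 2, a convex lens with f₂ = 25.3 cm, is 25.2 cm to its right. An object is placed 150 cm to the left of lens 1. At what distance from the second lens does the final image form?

Lens 1: 1/d_i1 = 1/f₁ − 1/d_o1 = 1/(24.1) − 1/(150) = 0.03483, so d_i1 = 28.71 cm.
The intermediate image is 28.71 cm to the right of lens 1, which lies 3.510 cm to the right of lens 2 — a virtual object — so d_o2 = −3.510 cm.
Lens 2: 1/d_i2 = 1/f₂ − 1/d_o2 = 1/(25.3) − 1/(-3.510) = 0.3244, so d_i2 = 3.08 cm.
The final image is real, 3.08 cm to the right of lens 2 (overall magnification ≈ -0.17).

3.08 cm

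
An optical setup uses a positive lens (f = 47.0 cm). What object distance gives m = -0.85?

102 cm

m = −d_i/d_o ⇒ d_i = −m·d_o.
1/f = 1/d_o + 1/d_i = 1/d_o − 1/(m·d_o) = (1 − 1/m)/d_o, so d_o = f(1 − 1/m) = (47.00)(1 − 1/(-0.85)) = 102 cm.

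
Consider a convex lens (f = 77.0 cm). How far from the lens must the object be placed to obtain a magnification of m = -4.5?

m = −d_i/d_o ⇒ d_i = −m·d_o.
1/f = 1/d_o + 1/d_i = 1/d_o − 1/(m·d_o) = (1 − 1/m)/d_o, so d_o = f(1 − 1/m) = (77.00)(1 − 1/(-4.5)) = 94.1 cm.

94.1 cm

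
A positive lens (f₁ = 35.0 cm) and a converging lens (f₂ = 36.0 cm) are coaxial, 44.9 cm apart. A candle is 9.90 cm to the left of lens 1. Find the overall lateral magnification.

m = -2.21

Lens 1: 1/d_i1 = 1/(35.0) − 1/(9.90) = -0.07244, so d_i1 = -13.80 cm; m₁ = −d_i1/d_o1 = +1.394.
d_o2 = 44.9 − (-13.80) = 58.70 cm.
Lens 2: 1/d_i2 = 1/(36.0) − 1/(58.70) = 0.01074, so d_i2 = 93.09 cm; m₂ = −d_i2/d_o2 = -1.586.
m = m₁·m₂ = (+1.394)(-1.586) = -2.21.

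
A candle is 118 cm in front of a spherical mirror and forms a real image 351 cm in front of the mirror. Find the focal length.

Real image ⇒ d_i = +351 cm.
1/f = 1/d_o + 1/d_i = 1/(118) + 1/(351) = 0.01132, so f = 88.3 cm.
Since f is positive, the spherical mirror is concave.

f = 88.3 cm (concave)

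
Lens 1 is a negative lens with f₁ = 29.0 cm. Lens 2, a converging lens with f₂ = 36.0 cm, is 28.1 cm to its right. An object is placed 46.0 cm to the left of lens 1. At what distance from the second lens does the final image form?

167 cm

Lens 1 is diverging, so f₁ = −29.0 cm.
Lens 1: 1/d_i1 = 1/f₁ − 1/d_o1 = 1/(-29.0) − 1/(46.0) = -0.05622, so d_i1 = -17.79 cm.
The intermediate image is 17.79 cm to the left of lens 1 (virtual), which is 28.1 − (-17.79) = 45.89 cm to the left of lens 2, so d_o2 = +45.89 cm.
Lens 2: 1/d_i2 = 1/f₂ − 1/d_o2 = 1/(36.0) − 1/(45.89) = 0.005987, so d_i2 = 167 cm.
The final image is real, 167 cm to the right of lens 2 (overall magnification ≈ -1.4).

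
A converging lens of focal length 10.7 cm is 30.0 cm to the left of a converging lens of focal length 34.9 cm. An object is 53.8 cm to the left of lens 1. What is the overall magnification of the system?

m = -0.475

Lens 1: 1/d_i1 = 1/(10.7) − 1/(53.8) = 0.07487, so d_i1 = 13.36 cm; m₁ = −d_i1/d_o1 = -0.2483.
d_o2 = 30.0 − (13.36) = 16.64 cm.
Lens 2: 1/d_i2 = 1/(34.9) − 1/(16.64) = -0.03144, so d_i2 = -31.80 cm; m₂ = −d_i2/d_o2 = +1.911.
m = m₁·m₂ = (-0.2483)(+1.911) = -0.475.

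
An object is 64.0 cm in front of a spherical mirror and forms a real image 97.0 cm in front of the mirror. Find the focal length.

f = 38.6 cm (concave)

Real image ⇒ d_i = +97.0 cm.
1/f = 1/d_o + 1/d_i = 1/(64.0) + 1/(97.0) = 0.02593, so f = 38.6 cm.
Since f is positive, the spherical mirror is concave.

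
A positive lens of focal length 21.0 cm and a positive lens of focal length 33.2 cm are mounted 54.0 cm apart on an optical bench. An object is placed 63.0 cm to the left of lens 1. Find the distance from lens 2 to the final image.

Lens 1: 1/d_i1 = 1/f₁ − 1/d_o1 = 1/(21.0) − 1/(63.0) = 0.03175, so d_i1 = 31.50 cm.
The intermediate image is 31.50 cm to the right of lens 1, which is 54.0 − (31.50) = 22.50 cm to the left of lens 2, so d_o2 = +22.50 cm.
Lens 2: 1/d_i2 = 1/f₂ − 1/d_o2 = 1/(33.2) − 1/(22.50) = -0.01432, so d_i2 = -69.8 cm.
The final image is virtual, 69.8 cm to the left of lens 2 (overall magnification ≈ -1.6).

69.8 cm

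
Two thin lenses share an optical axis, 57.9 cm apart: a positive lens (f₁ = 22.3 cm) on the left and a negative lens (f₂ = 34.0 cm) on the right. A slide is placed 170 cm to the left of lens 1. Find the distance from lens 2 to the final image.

16.5 cm

Lens 1: 1/d_i1 = 1/f₁ − 1/d_o1 = 1/(22.3) − 1/(170) = 0.03896, so d_i1 = 25.67 cm.
The intermediate image is 25.67 cm to the right of lens 1, which is 57.9 − (25.67) = 32.23 cm to the left of lens 2, so d_o2 = +32.23 cm.
Lens 2 is diverging, so f₂ = −34.0 cm.
Lens 2: 1/d_i2 = 1/f₂ − 1/d_o2 = 1/(-34.0) − 1/(32.23) = -0.06044, so d_i2 = -16.5 cm.
The final image is virtual, 16.5 cm to the left of lens 2 (overall magnification ≈ -0.078).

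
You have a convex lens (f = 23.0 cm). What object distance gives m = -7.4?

26.1 cm

m = −d_i/d_o ⇒ d_i = −m·d_o.
1/f = 1/d_o + 1/d_i = 1/d_o − 1/(m·d_o) = (1 − 1/m)/d_o, so d_o = f(1 − 1/m) = (23.00)(1 − 1/(-7.4)) = 26.1 cm.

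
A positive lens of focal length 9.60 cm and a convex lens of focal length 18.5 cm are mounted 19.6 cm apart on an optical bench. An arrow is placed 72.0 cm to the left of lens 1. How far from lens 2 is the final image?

15.8 cm

Lens 1: 1/d_i1 = 1/f₁ − 1/d_o1 = 1/(9.60) − 1/(72.0) = 0.09028, so d_i1 = 11.08 cm.
The intermediate image is 11.08 cm to the right of lens 1, which is 19.6 − (11.08) = 8.520 cm to the left of lens 2, so d_o2 = +8.520 cm.
Lens 2: 1/d_i2 = 1/f₂ − 1/d_o2 = 1/(18.5) − 1/(8.520) = -0.06332, so d_i2 = -15.8 cm.
The final image is virtual, 15.8 cm to the left of lens 2 (overall magnification ≈ -0.29).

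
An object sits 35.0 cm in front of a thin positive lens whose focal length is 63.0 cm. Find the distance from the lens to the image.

Thin-lens equation: 1/d_i = 1/f − 1/d_o = 1/(63.00) − 1/(35.0) = 0.01587 − 0.02857 = -0.01270, so d_i = -78.8 cm.
The image is virtual, upright and enlarged, on the same side as the object.

78.8 cm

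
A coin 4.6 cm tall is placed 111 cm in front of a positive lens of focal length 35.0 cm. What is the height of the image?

2.12 cm

1/d_i = 1/f − 1/d_o = 1/(35.00) − 1/(111) = 0.01956, so d_i = 51.12 cm.
m = −d_i/d_o = -0.4605.
|h_i| = |m|·h_o = 0.4605 × 4.6 = 2.12 cm. The image is real, inverted and reduced, on the far side of the lens.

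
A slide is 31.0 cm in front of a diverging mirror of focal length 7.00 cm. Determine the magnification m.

For a diverging mirror, f = -7.00 cm.
1/d_i = 1/f − 1/d_o = 1/(-7.000) − 1/(31.0) = -0.1751, so d_i = -5.711 cm.
m = −d_i/d_o = −(-5.711)/(31.0) = +0.184.
The image is virtual, upright and reduced, behind the mirror.

m = +0.184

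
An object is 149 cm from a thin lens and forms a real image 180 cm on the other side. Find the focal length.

Real image ⇒ d_i = +180 cm.
1/f = 1/d_o + 1/d_i = 1/(149) + 1/(180) = 0.01227, so f = 81.5 cm.
Since f is positive, the thin lens is converging.

f = 81.5 cm (converging)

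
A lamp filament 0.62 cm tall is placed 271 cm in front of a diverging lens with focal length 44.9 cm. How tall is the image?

For a diverging lens, f = -44.9 cm.
1/d_i = 1/f − 1/d_o = 1/(-44.90) − 1/(271) = -0.02596, so d_i = -38.52 cm.
m = −d_i/d_o = +0.1421.
|h_i| = |m|·h_o = 0.1421 × 0.62 = 0.0881 cm. The image is virtual, upright and reduced, on the same side as the object.

0.0881 cm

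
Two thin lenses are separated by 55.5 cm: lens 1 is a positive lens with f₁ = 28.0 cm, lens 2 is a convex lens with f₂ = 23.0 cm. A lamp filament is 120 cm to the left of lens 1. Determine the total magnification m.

Lens 1: 1/d_i1 = 1/(28.0) − 1/(120) = 0.02738, so d_i1 = 36.52 cm; m₁ = −d_i1/d_o1 = -0.3043.
d_o2 = 55.5 − (36.52) = 18.98 cm.
Lens 2: 1/d_i2 = 1/(23.0) − 1/(18.98) = -0.009209, so d_i2 = -108.6 cm; m₂ = −d_i2/d_o2 = +5.721.
m = m₁·m₂ = (-0.3043)(+5.721) = -1.74.

m = -1.74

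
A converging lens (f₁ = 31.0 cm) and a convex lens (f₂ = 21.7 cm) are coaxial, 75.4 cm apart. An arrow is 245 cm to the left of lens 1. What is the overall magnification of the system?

Lens 1: 1/d_i1 = 1/(31.0) − 1/(245) = 0.02818, so d_i1 = 35.49 cm; m₁ = −d_i1/d_o1 = -0.1449.
d_o2 = 75.4 − (35.49) = 39.91 cm.
Lens 2: 1/d_i2 = 1/(21.7) − 1/(39.91) = 0.02103, so d_i2 = 47.56 cm; m₂ = −d_i2/d_o2 = -1.192.
m = m₁·m₂ = (-0.1449)(-1.192) = +0.173.

m = +0.173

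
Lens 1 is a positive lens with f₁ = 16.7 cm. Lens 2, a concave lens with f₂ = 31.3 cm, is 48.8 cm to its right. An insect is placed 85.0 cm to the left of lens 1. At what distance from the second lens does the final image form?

14.8 cm

Lens 1: 1/d_i1 = 1/f₁ − 1/d_o1 = 1/(16.7) − 1/(85.0) = 0.04812, so d_i1 = 20.78 cm.
The intermediate image is 20.78 cm to the right of lens 1, which is 48.8 − (20.78) = 28.02 cm to the left of lens 2, so d_o2 = +28.02 cm.
Lens 2 is diverging, so f₂ = −31.3 cm.
Lens 2: 1/d_i2 = 1/f₂ − 1/d_o2 = 1/(-31.3) − 1/(28.02) = -0.06764, so d_i2 = -14.8 cm.
The final image is virtual, 14.8 cm to the left of lens 2 (overall magnification ≈ -0.13).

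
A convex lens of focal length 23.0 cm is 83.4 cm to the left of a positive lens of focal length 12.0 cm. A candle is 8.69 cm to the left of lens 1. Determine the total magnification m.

m = -0.226

Lens 1: 1/d_i1 = 1/(23.0) − 1/(8.69) = -0.07160, so d_i1 = -13.97 cm; m₁ = −d_i1/d_o1 = +1.608.
d_o2 = 83.4 − (-13.97) = 97.37 cm.
Lens 2: 1/d_i2 = 1/(12.0) − 1/(97.37) = 0.07306, so d_i2 = 13.69 cm; m₂ = −d_i2/d_o2 = -0.1406.
m = m₁·m₂ = (+1.608)(-0.1406) = -0.226.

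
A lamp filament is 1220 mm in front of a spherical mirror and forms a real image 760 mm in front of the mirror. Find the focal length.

f = 468 mm (concave)

Real image ⇒ d_i = +760 mm.
1/f = 1/d_o + 1/d_i = 1/(1220) + 1/(760) = 0.002135, so f = 468 mm.
Since f is positive, the spherical mirror is concave.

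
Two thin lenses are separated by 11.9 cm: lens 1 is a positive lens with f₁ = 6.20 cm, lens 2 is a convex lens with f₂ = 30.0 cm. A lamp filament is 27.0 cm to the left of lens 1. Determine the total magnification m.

m = -0.342

Lens 1: 1/d_i1 = 1/(6.20) − 1/(27.0) = 0.1243, so d_i1 = 8.048 cm; m₁ = −d_i1/d_o1 = -0.2981.
d_o2 = 11.9 − (8.048) = 3.852 cm.
Lens 2: 1/d_i2 = 1/(30.0) − 1/(3.852) = -0.2263, so d_i2 = -4.419 cm; m₂ = −d_i2/d_o2 = +1.147.
m = m₁·m₂ = (-0.2981)(+1.147) = -0.342.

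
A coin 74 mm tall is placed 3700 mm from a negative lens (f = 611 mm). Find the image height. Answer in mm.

10.5 mm

For a negative lens, f = -611 mm.
1/d_i = 1/f − 1/d_o = 1/(-611.0) − 1/(3700) = -0.001907, so d_i = -524.4 mm.
m = −d_i/d_o = +0.1417.
|h_i| = |m|·h_o = 0.1417 × 74 = 10.5 mm. The image is virtual, upright and reduced, on the same side as the object.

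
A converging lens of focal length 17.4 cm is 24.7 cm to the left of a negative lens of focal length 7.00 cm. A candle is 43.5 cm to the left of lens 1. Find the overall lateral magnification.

m = -1.73

Lens 1: 1/d_i1 = 1/(17.4) − 1/(43.5) = 0.03448, so d_i1 = 29.00 cm; m₁ = −d_i1/d_o1 = -0.6667.
d_o2 = 24.7 − (29.00) = -4.300 cm (virtual object).
f₂ = −7.00 cm (diverging).
Lens 2: 1/d_i2 = 1/(-7.00) − 1/(-4.300) = 0.08970, so d_i2 = 11.15 cm; m₂ = −d_i2/d_o2 = +2.593.
m = m₁·m₂ = (-0.6667)(+2.593) = -1.73.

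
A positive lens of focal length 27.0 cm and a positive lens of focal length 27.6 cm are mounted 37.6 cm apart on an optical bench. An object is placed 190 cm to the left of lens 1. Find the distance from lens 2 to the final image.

7.88 cm

Lens 1: 1/d_i1 = 1/f₁ − 1/d_o1 = 1/(27.0) − 1/(190) = 0.03177, so d_i1 = 31.47 cm.
The intermediate image is 31.47 cm to the right of lens 1, which is 37.6 − (31.47) = 6.130 cm to the left of lens 2, so d_o2 = +6.130 cm.
Lens 2: 1/d_i2 = 1/f₂ − 1/d_o2 = 1/(27.6) − 1/(6.130) = -0.1269, so d_i2 = -7.88 cm.
The final image is virtual, 7.88 cm to the left of lens 2 (overall magnification ≈ -0.21).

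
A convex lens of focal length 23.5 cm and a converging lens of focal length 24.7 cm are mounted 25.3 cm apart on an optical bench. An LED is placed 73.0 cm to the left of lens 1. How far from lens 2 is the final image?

6.79 cm

Lens 1: 1/d_i1 = 1/f₁ − 1/d_o1 = 1/(23.5) − 1/(73.0) = 0.02885, so d_i1 = 34.66 cm.
The intermediate image is 34.66 cm to the right of lens 1, which lies 9.360 cm to the right of lens 2 — a virtual object — so d_o2 = −9.360 cm.
Lens 2: 1/d_i2 = 1/f₂ − 1/d_o2 = 1/(24.7) − 1/(-9.360) = 0.1473, so d_i2 = 6.79 cm.
The final image is real, 6.79 cm to the right of lens 2 (overall magnification ≈ -0.34).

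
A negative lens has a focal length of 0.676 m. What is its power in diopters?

For a negative lens, f = −0.676 m.
P = 1/f = 1/(-0.676 m) = -1.48 D.

P = -1.48 D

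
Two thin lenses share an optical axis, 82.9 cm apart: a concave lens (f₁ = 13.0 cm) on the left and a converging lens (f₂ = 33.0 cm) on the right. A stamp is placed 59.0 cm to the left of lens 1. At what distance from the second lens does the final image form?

51.0 cm

Lens 1 is diverging, so f₁ = −13.0 cm.
Lens 1: 1/d_i1 = 1/f₁ − 1/d_o1 = 1/(-13.0) − 1/(59.0) = -0.09387, so d_i1 = -10.65 cm.
The intermediate image is 10.65 cm to the left of lens 1 (virtual), which is 82.9 − (-10.65) = 93.55 cm to the left of lens 2, so d_o2 = +93.55 cm.
Lens 2: 1/d_i2 = 1/f₂ − 1/d_o2 = 1/(33.0) − 1/(93.55) = 0.01961, so d_i2 = 51.0 cm.
The final image is real, 51.0 cm to the right of lens 2 (overall magnification ≈ -0.098).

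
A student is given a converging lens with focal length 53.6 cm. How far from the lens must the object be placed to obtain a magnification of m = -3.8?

m = −d_i/d_o ⇒ d_i = −m·d_o.
1/f = 1/d_o + 1/d_i = 1/d_o − 1/(m·d_o) = (1 − 1/m)/d_o, so d_o = f(1 − 1/m) = (53.60)(1 − 1/(-3.8)) = 67.7 cm.

67.7 cm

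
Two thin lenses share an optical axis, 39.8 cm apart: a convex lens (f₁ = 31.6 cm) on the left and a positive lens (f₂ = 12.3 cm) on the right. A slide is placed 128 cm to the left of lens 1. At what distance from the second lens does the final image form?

Lens 1: 1/d_i1 = 1/f₁ − 1/d_o1 = 1/(31.6) − 1/(128) = 0.02383, so d_i1 = 41.96 cm.
The intermediate image is 41.96 cm to the right of lens 1, which lies 2.160 cm to the right of lens 2 — a virtual object — so d_o2 = −2.160 cm.
Lens 2: 1/d_i2 = 1/f₂ − 1/d_o2 = 1/(12.3) − 1/(-2.160) = 0.5443, so d_i2 = 1.84 cm.
The final image is real, 1.84 cm to the right of lens 2 (overall magnification ≈ -0.28).

1.84 cm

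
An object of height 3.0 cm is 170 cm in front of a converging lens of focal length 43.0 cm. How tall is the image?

1.02 cm

1/d_i = 1/f − 1/d_o = 1/(43.00) − 1/(170) = 0.01737, so d_i = 57.56 cm.
m = −d_i/d_o = -0.3386.
|h_i| = |m|·h_o = 0.3386 × 3.0 = 1.02 cm. The image is real, inverted and reduced, on the far side of the lens.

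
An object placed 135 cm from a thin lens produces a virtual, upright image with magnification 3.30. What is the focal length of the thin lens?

f = 194 cm (converging)

m = −d_i/d_o ⇒ d_i = −m·d_o = −(+3.30)·(135) = -445.5 cm.
1/f = 1/d_o + 1/d_i = 1/(135) + 1/(-445.5) = 0.005163, so f = 194 cm.
Since f is positive, the thin lens is converging.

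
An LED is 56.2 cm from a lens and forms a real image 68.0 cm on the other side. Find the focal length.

Real image ⇒ d_i = +68.0 cm.
1/f = 1/d_o + 1/d_i = 1/(56.2) + 1/(68.0) = 0.03250, so f = 30.8 cm.
Since f is positive, the lens is converging.

f = 30.8 cm (converging)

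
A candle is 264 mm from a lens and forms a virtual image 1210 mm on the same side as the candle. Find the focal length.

f = 338 mm (converging)

Virtual image ⇒ d_i = −1210 mm.
1/f = 1/d_o + 1/d_i = 1/(264) + 1/(-1210) = 0.002961, so f = 338 mm.
Since f is positive, the lens is converging.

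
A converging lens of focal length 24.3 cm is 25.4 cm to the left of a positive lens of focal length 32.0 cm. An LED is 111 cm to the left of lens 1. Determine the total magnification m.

Lens 1: 1/d_i1 = 1/(24.3) − 1/(111) = 0.03214, so d_i1 = 31.11 cm; m₁ = −d_i1/d_o1 = -0.2803.
d_o2 = 25.4 − (31.11) = -5.710 cm (virtual object).
Lens 2: 1/d_i2 = 1/(32.0) − 1/(-5.710) = 0.2064, so d_i2 = 4.845 cm; m₂ = −d_i2/d_o2 = +0.8486.
m = m₁·m₂ = (-0.2803)(+0.8486) = -0.238.

m = -0.238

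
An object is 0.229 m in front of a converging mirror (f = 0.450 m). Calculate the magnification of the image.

m = +2.04

1/d_i = 1/f − 1/d_o = 1/(0.4500) − 1/(0.229) = -2.145, so d_i = -0.4663 m.
m = −d_i/d_o = −(-0.4663)/(0.229) = +2.04.
The image is virtual, upright and enlarged, behind the mirror.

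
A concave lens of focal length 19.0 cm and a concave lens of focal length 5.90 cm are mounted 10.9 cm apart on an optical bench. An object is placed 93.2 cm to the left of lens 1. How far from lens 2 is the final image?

4.83 cm

Lens 1 is diverging, so f₁ = −19.0 cm.
Lens 1: 1/d_i1 = 1/f₁ − 1/d_o1 = 1/(-19.0) − 1/(93.2) = -0.06336, so d_i1 = -15.78 cm.
The intermediate image is 15.78 cm to the left of lens 1 (virtual), which is 10.9 − (-15.78) = 26.68 cm to the left of lens 2, so d_o2 = +26.68 cm.
Lens 2 is diverging, so f₂ = −5.90 cm.
Lens 2: 1/d_i2 = 1/f₂ − 1/d_o2 = 1/(-5.90) − 1/(26.68) = -0.2070, so d_i2 = -4.83 cm.
The final image is virtual, 4.83 cm to the left of lens 2 (overall magnification ≈ 0.031).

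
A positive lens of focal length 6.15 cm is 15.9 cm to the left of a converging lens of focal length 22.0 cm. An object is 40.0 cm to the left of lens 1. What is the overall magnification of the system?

Lens 1: 1/d_i1 = 1/(6.15) − 1/(40.0) = 0.1376, so d_i1 = 7.267 cm; m₁ = −d_i1/d_o1 = -0.1817.
d_o2 = 15.9 − (7.267) = 8.633 cm.
Lens 2: 1/d_i2 = 1/(22.0) − 1/(8.633) = -0.07038, so d_i2 = -14.21 cm; m₂ = −d_i2/d_o2 = +1.646.
m = m₁·m₂ = (-0.1817)(+1.646) = -0.299.

m = -0.299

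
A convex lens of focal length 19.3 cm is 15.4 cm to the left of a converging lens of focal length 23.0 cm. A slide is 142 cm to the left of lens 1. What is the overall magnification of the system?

Lens 1: 1/d_i1 = 1/(19.3) − 1/(142) = 0.04477, so d_i1 = 22.34 cm; m₁ = −d_i1/d_o1 = -0.1573.
d_o2 = 15.4 − (22.34) = -6.940 cm (virtual object).
Lens 2: 1/d_i2 = 1/(23.0) − 1/(-6.940) = 0.1876, so d_i2 = 5.331 cm; m₂ = −d_i2/d_o2 = +0.7682.
m = m₁·m₂ = (-0.1573)(+0.7682) = -0.121.

m = -0.121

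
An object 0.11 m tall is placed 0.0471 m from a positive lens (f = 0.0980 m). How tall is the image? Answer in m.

0.212 m

1/d_i = 1/f − 1/d_o = 1/(0.09800) − 1/(0.0471) = -11.03, so d_i = -0.09068 m.
m = −d_i/d_o = +1.925.
|h_i| = |m|·h_o = 1.925 × 0.11 = 0.212 m. The image is virtual, upright and enlarged, on the same side as the object.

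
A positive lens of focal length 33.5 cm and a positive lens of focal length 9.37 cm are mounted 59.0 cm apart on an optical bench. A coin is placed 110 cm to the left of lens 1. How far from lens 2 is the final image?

Lens 1: 1/d_i1 = 1/f₁ − 1/d_o1 = 1/(33.5) − 1/(110) = 0.02076, so d_i1 = 48.17 cm.
The intermediate image is 48.17 cm to the right of lens 1, which is 59.0 − (48.17) = 10.83 cm to the left of lens 2, so d_o2 = +10.83 cm.
Lens 2: 1/d_i2 = 1/f₂ − 1/d_o2 = 1/(9.37) − 1/(10.83) = 0.01439, so d_i2 = 69.5 cm.
The final image is real, 69.5 cm to the right of lens 2 (overall magnification ≈ 2.8).

69.5 cm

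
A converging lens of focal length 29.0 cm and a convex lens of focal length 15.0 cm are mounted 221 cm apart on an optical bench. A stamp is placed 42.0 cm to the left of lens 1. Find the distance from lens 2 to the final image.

Lens 1: 1/d_i1 = 1/f₁ − 1/d_o1 = 1/(29.0) − 1/(42.0) = 0.01067, so d_i1 = 93.69 cm.
The intermediate image is 93.69 cm to the right of lens 1, which is 221 − (93.69) = 127.3 cm to the left of lens 2, so d_o2 = +127.3 cm.
Lens 2: 1/d_i2 = 1/f₂ − 1/d_o2 = 1/(15.0) − 1/(127.3) = 0.05881, so d_i2 = 17.0 cm.
The final image is real, 17.0 cm to the right of lens 2 (overall magnification ≈ 0.30).

17.0 cm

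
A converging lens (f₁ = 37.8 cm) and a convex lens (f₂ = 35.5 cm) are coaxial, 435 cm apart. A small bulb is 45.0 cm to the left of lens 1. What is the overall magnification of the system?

m = +1.14

Lens 1: 1/d_i1 = 1/(37.8) − 1/(45.0) = 0.004233, so d_i1 = 236.2 cm; m₁ = −d_i1/d_o1 = -5.249.
d_o2 = 435 − (236.2) = 198.8 cm.
Lens 2: 1/d_i2 = 1/(35.5) − 1/(198.8) = 0.02314, so d_i2 = 43.22 cm; m₂ = −d_i2/d_o2 = -0.2174.
m = m₁·m₂ = (-5.249)(-0.2174) = +1.14.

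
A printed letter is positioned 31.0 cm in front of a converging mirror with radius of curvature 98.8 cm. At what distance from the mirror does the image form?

f = R/2 = 98.8/2 = 49.40 cm.
Mirror equation: 1/v = 1/f − 1/u = 1/(49.40) − 1/(31.0) = 0.02024 − 0.03226 = -0.01202, so v = -83.2 cm.
The image is virtual, upright and enlarged, behind the mirror.

83.2 cm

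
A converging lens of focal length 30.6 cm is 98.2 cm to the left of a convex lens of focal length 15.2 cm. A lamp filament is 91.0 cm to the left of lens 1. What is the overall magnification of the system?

Lens 1: 1/d_i1 = 1/(30.6) − 1/(91.0) = 0.02169, so d_i1 = 46.10 cm; m₁ = −d_i1/d_o1 = -0.5066.
d_o2 = 98.2 − (46.10) = 52.10 cm.
Lens 2: 1/d_i2 = 1/(15.2) − 1/(52.10) = 0.04660, so d_i2 = 21.46 cm; m₂ = −d_i2/d_o2 = -0.4119.
m = m₁·m₂ = (-0.5066)(-0.4119) = +0.209.

m = +0.209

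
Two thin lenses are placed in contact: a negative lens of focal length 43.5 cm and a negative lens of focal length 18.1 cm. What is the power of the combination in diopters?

P₁ = 1/f₁ = 1/(-0.435 m) = -2.299 D; P₂ = 1/f₂ = 1/(-0.181 m) = -5.525 D.
For thin lenses in contact, P = P₁ + P₂ = (-2.299) + (-5.525) = -7.82 D.

P = -7.82 D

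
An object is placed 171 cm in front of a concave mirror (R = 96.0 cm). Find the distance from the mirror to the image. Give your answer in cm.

66.7 cm

f = R/2 = 96.0/2 = 48.00 cm.
Mirror equation: 1/q = 1/f − 1/p = 1/(48.00) − 1/(171) = 0.02083 − 0.005848 = 0.01499, so q = 66.7 cm.
The image is real, inverted and reduced, in front of the mirror.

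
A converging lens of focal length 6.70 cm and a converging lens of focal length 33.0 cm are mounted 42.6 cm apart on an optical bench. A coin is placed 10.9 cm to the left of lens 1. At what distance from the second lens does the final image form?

Lens 1: 1/d_i1 = 1/f₁ − 1/d_o1 = 1/(6.70) − 1/(10.9) = 0.05751, so d_i1 = 17.39 cm.
The intermediate image is 17.39 cm to the right of lens 1, which is 42.6 − (17.39) = 25.21 cm to the left of lens 2, so d_o2 = +25.21 cm.
Lens 2: 1/d_i2 = 1/f₂ − 1/d_o2 = 1/(33.0) − 1/(25.21) = -0.009364, so d_i2 = -107 cm.
The final image is virtual, 107 cm to the left of lens 2 (overall magnification ≈ -6.8).

107 cm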